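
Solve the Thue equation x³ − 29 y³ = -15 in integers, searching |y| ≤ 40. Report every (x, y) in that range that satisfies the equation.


The equation is x³ - 29y³ = -15. For fixed y, x³ = 29·y³ − 15, so a solution requires the RHS to be a perfect cube.
Strategy: iterate y from -40 to 40, compute RHS = 29·y³ − 15, and check whether it is a (positive or negative) perfect cube.
Check small values of y:
  y = 0: RHS = -15 is not a perfect cube.
  y = 1: RHS = 14 is not a perfect cube.
  y = -1: RHS = -44 is not a perfect cube.
  y = 2: RHS = 217 is not a perfect cube.
  y = -2: RHS = -247 is not a perfect cube.
  y = 3: RHS = 768 is not a perfect cube.
  y = -3: RHS = -798 is not a perfect cube.
Continuing the search up to |y| = 40 finds no solutions either.
No (x, y) in the scanned range satisfies the equation.

No integer solutions with |y| ≤ 40.


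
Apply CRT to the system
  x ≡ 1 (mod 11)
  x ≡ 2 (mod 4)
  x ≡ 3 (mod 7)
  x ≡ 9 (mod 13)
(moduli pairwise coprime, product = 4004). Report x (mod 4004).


Product of moduli M = 11 · 4 · 7 · 13 = 4004.
Merge one congruence at a time:
  Start: x ≡ 1 (mod 11).
  Combine with x ≡ 2 (mod 4); new modulus lcm = 44.
    Write x = 1 + 11·t and substitute into x ≡ 2 (mod 4): 11·t ≡ 2 − 1 = 1 (mod 4).
    Reduce coefficients mod 4: 3·t ≡ 1 (mod 4).
    The inverse of 3 mod 4 is 3 (since 3·3 = 9 = 2·4 + 1), so t ≡ 3·1 = 3 ≡ 3 (mod 4).
    Then x = 1 + 11·3 = 34, valid modulo lcm(11, 4) = 44: x ≡ 34 (mod 44).
  Combine with x ≡ 3 (mod 7); new modulus lcm = 308.
    Write x = 34 + 44·t and substitute into x ≡ 3 (mod 7): 44·t ≡ 3 − 34 = -31 (mod 7).
    Reduce coefficients mod 7: 2·t ≡ 4 (mod 7).
    The inverse of 2 mod 7 is 4 (since 2·4 = 8 = 1·7 + 1), so t ≡ 4·4 = 16 ≡ 2 (mod 7).
    Then x = 34 + 44·2 = 122, valid modulo lcm(44, 7) = 308: x ≡ 122 (mod 308).
  Combine with x ≡ 9 (mod 13); new modulus lcm = 4004.
    Write x = 122 + 308·t and substitute into x ≡ 9 (mod 13): 308·t ≡ 9 − 122 = -113 (mod 13).
    Reduce coefficients mod 13: 9·t ≡ 4 (mod 13).
    The inverse of 9 mod 13 is 3 (since 9·3 = 27 = 2·13 + 1), so t ≡ 3·4 = 12 ≡ 12 (mod 13).
    Then x = 122 + 308·12 = 3818, valid modulo lcm(308, 13) = 4004: x ≡ 3818 (mod 4004).
Verify against each original: 3818 mod 11 = 1, 3818 mod 4 = 2, 3818 mod 7 = 3, 3818 mod 13 = 9.

x ≡ 3818 (mod 4004).


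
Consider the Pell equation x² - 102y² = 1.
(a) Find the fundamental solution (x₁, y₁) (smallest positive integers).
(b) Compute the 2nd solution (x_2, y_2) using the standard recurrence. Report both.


Step 1: Find the fundamental solution (x₁, y₁) of x² - 102y² = 1.
  Expand √102 as a continued fraction. a₀ = ⌊√102⌋ = 10; iterate m_{k+1} = d_k·a_k − m_k, d_{k+1} = (102 − m_{k+1}²)/d_k, a_{k+1} = ⌊(a₀ + m_{k+1})/d_{k+1}⌋ (starting m₀ = 0, d₀ = 1), with convergents p_k = a_k·p_{k-1} + p_{k-2}, q_k = a_k·q_{k-1} + q_{k-2} (p₋₁ = 1, q₋₁ = 0):
  k = 0: a₀ = 10; p₀/q₀ = 10/1; p₀² − 102·q₀² = 100 − 102 = -2.
  k = 1: m = 10, d = 2, a = ⌊(10 + 10)/2⌋ = 10; p/q = (10·10 + 1)/(10·1 + 0) = 101/10; p² − 102·q² = 10201 − 10200 = 1.
  The first convergent with p² − 102·q² = 1 gives the fundamental solution (x₁, y₁) = (101, 10).
Step 2: Apply the recurrence (x_{n+1}, y_{n+1}) = (x₁x_n + 102y₁y_n, x₁y_n + y₁x_n) repeatedly.
  From (x_1, y_1) = (101, 10): x_2 = 101·101 + 102·10·10 = 20401; y_2 = 101·10 + 10·101 = 2020.
Step 3: Verify x_2² - 102·y_2² = 416200801 - 416200800 = 1 (should be 1). ✓

(x_1, y_1) = (101, 10); (x_2, y_2) = (20401, 2020).


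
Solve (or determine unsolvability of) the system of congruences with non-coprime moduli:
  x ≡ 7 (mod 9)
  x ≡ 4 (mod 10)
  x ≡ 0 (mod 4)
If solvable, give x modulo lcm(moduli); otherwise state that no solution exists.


Moduli 9, 10, 4 are not pairwise coprime, so CRT works modulo lcm(m_i) when all pairwise compatibility conditions hold.
Pairwise compatibility: gcd(m_i, m_j) must divide a_i - a_j for every pair.
Merge one congruence at a time:
  Start: x ≡ 7 (mod 9).
  Combine with x ≡ 4 (mod 10): gcd(9, 10) = 1; 4 - 7 = -3, which IS divisible by 1, so compatible.
    Write x = 7 + 9·t and substitute into x ≡ 4 (mod 10): 9·t ≡ 4 − 7 = -3 (mod 10).
    Reduce coefficients mod 10: 9·t ≡ 7 (mod 10).
    The inverse of 9 mod 10 is 9 (since 9·9 = 81 = 8·10 + 1), so t ≡ 9·7 = 63 ≡ 3 (mod 10).
    Then x = 7 + 9·3 = 34, valid modulo lcm(9, 10) = 90: x ≡ 34 (mod 90).
  Combine with x ≡ 0 (mod 4): gcd(90, 4) = 2; 0 - 34 = -34, which IS divisible by 2, so compatible.
    Write x = 34 + 90·t and substitute into x ≡ 0 (mod 4): 90·t ≡ 0 − 34 = -34 (mod 4).
    Divide the congruence (and modulus) by g = 2: 45·t ≡ -17 (mod 2).
    Reduce coefficients mod 2: 1·t ≡ 1 (mod 2).
    So t ≡ 1 (mod 2).
    Then x = 34 + 90·1 = 124, valid modulo lcm(90, 4) = 180: x ≡ 124 (mod 180).
Verify: 124 mod 9 = 7, 124 mod 10 = 4, 124 mod 4 = 0.

x ≡ 124 (mod 180).


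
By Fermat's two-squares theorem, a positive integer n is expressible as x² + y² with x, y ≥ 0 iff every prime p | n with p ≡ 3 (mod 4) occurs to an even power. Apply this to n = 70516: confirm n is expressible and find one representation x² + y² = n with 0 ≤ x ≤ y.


Step 1: Factor n = 70516 = 2^2 · 17^2 · 61.
Step 2: Check the mod-4 condition on each prime factor: 2 = 2 (special); 17 ≡ 1 (mod 4), exponent 2; 61 ≡ 1 (mod 4), exponent 1.
All primes ≡ 3 (mod 4) appear to even exponent (or don't appear), so by the two-squares theorem n IS expressible as a sum of two squares.
Step 3: Build a representation. Group n = k² · m with k = 2 and m = 17 · 17 · 61 = 17629 (a product of primes ≡ 1 (mod 4)); a representation of m scales to one of n via (k·x)² + (k·y)² = k²(x² + y²). Each prime p ≡ 1 (mod 4) is itself a sum of two squares; find a² by testing p − a² for a perfect square:
  17: 17 − 1² = 16 = 4² ⇒ 17 = 1² + 4².
  61: 61 − 1² = 60, 61 − 2² = 57, 61 − 3² = 52, 61 − 4² = 45, 61 − 5² = 36 = 6² ⇒ 61 = 5² + 6².
  Combine using the Brahmagupta–Fibonacci identity (a² + b²)(c² + d²) = (ac − bd)² + (ad + bc)² = (ac + bd)² + (ad − bc)²:
  17 · 17 = 289: from (1² + 4²)(1² + 4²), take (1·1 − 4·4, 1·4 + 4·1) = (1 − 16, 4 + 4) = (-15, 8); dropping signs (only squares matter) gives (15, 8); check 15² + 8² = 225 + 64 = 289 ✓.
  289 · 61 = 17629: from (15² + 8²)(5² + 6²), take (15·5 − 8·6, 15·6 + 8·5) = (75 − 48, 90 + 40) = (27, 130); check 27² + 130² = 729 + 16900 = 17629 ✓.
  Scale by k = 2: (2·27, 2·130) = (54, 260).
Step 4: Order so x ≤ y and verify: 54² + 260² = 2916 + 67600 = 70516 = n. ✓

n = 70516 = 54² + 260² (one valid representation with x ≤ y).


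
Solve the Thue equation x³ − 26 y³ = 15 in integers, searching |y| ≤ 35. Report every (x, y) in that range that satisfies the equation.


The equation is x³ - 26y³ = 15. For fixed y, x³ = 26·y³ + 15, so a solution requires the RHS to be a perfect cube.
Strategy: iterate y from -35 to 35, compute RHS = 26·y³ + 15, and check whether it is a (positive or negative) perfect cube.
Check small values of y:
  y = 0: RHS = 15 is not a perfect cube.
  y = 1: RHS = 41 is not a perfect cube.
  y = -1: RHS = -11 is not a perfect cube.
  y = 2: RHS = 223 is not a perfect cube.
  y = -2: RHS = -193 is not a perfect cube.
  y = 3: RHS = 717 is not a perfect cube.
  y = -3: RHS = -687 is not a perfect cube.
Continuing the search up to |y| = 35 finds no solutions either.
No (x, y) in the scanned range satisfies the equation.

No integer solutions with |y| ≤ 35.


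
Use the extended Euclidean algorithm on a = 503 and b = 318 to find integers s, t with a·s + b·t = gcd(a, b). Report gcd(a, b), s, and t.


Euclidean algorithm on (503, 318) — divide until remainder is 0:
  503 = 1 · 318 + 185
  318 = 1 · 185 + 133
  185 = 1 · 133 + 52
  133 = 2 · 52 + 29
  52 = 1 · 29 + 23
  29 = 1 · 23 + 6
  23 = 3 · 6 + 5
  6 = 1 · 5 + 1
  5 = 5 · 1 + 0
gcd(503, 318) = 1.
Track Bezout coefficients alongside the remainders: start with r₀ = 503 = a·1 + b·0 (s = 1, t = 0) and r₁ = 318 = a·0 + b·1 (s = 0, t = 1); each new remainder r_{k+1} = r_{k-1} − q_k·r_k inherits s_{k+1} = s_{k-1} − q_k·s_k, t_{k+1} = t_{k-1} − q_k·t_k, so r_k = a·s_k + b·t_k at every step:
  q = 1: r = 185, s = 1 − 1·0 = 1, t = 0 − 1·1 = -1  (check: 503·1 + 318·(-1) = 185)
  q = 1: r = 133, s = 0 − 1·1 = -1, t = 1 − 1·(-1) = 2  (check: 503·(-1) + 318·2 = 133)
  q = 1: r = 52, s = 1 − 1·(-1) = 2, t = -1 − 1·2 = -3  (check: 503·2 + 318·(-3) = 52)
  q = 2: r = 29, s = -1 − 2·2 = -5, t = 2 − 2·(-3) = 8  (check: 503·(-5) + 318·8 = 29)
  q = 1: r = 23, s = 2 − 1·(-5) = 7, t = -3 − 1·8 = -11  (check: 503·7 + 318·(-11) = 23)
  q = 1: r = 6, s = -5 − 1·7 = -12, t = 8 − 1·(-11) = 19  (check: 503·(-12) + 318·19 = 6)
  q = 3: r = 5, s = 7 − 3·(-12) = 43, t = -11 − 3·19 = -68  (check: 503·43 + 318·(-68) = 5)
  q = 1: r = 1, s = -12 − 1·43 = -55, t = 19 − 1·(-68) = 87  (check: 503·(-55) + 318·87 = 1)
The row with r = 1 (the gcd) gives the Bezout coefficients s = -55, t = 87.
Result: 503 · (-55) + 318 · (87) = 1.

gcd(503, 318) = 1; s = -55, t = 87 (check: 503·(-55) + 318·87 = 1).


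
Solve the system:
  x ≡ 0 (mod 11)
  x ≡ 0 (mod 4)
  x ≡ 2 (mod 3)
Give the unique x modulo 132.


Moduli 11, 4, 3 are pairwise coprime; by CRT there is a unique solution modulo M = 11 · 4 · 3 = 132.
Solve pairwise, accumulating the modulus:
  Start with x ≡ 0 (mod 11).
  Combine with x ≡ 0 (mod 4): since gcd(11, 4) = 1, we get a unique residue mod 44.
    Write x = 0 + 11·t and substitute into x ≡ 0 (mod 4): 11·t ≡ 0 − 0 = 0 (mod 4).
    Reduce coefficients mod 4: 3·t ≡ 0 (mod 4).
    The inverse of 3 mod 4 is 3 (since 3·3 = 9 = 2·4 + 1), so t ≡ 3·0 = 0 ≡ 0 (mod 4).
    Then x = 0 + 11·0 = 0, valid modulo lcm(11, 4) = 44: x ≡ 0 (mod 44).
  Combine with x ≡ 2 (mod 3): since gcd(44, 3) = 1, we get a unique residue mod 132.
    Write x = 0 + 44·t and substitute into x ≡ 2 (mod 3): 44·t ≡ 2 − 0 = 2 (mod 3).
    Reduce coefficients mod 3: 2·t ≡ 2 (mod 3).
    The inverse of 2 mod 3 is 2 (since 2·2 = 4 = 1·3 + 1), so t ≡ 2·2 = 4 ≡ 1 (mod 3).
    Then x = 0 + 44·1 = 44, valid modulo lcm(44, 3) = 132: x ≡ 44 (mod 132).
Verify: 44 mod 11 = 0 ✓, 44 mod 4 = 0 ✓, 44 mod 3 = 2 ✓.

x ≡ 44 (mod 132).


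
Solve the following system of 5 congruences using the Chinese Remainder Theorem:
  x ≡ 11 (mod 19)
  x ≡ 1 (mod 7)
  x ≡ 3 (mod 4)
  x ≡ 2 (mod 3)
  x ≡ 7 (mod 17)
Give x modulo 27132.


Product of moduli M = 19 · 7 · 4 · 3 · 17 = 27132.
Merge one congruence at a time:
  Start: x ≡ 11 (mod 19).
  Combine with x ≡ 1 (mod 7); new modulus lcm = 133.
    Write x = 11 + 19·t and substitute into x ≡ 1 (mod 7): 19·t ≡ 1 − 11 = -10 (mod 7).
    Reduce coefficients mod 7: 5·t ≡ 4 (mod 7).
    The inverse of 5 mod 7 is 3 (since 5·3 = 15 = 2·7 + 1), so t ≡ 3·4 = 12 ≡ 5 (mod 7).
    Then x = 11 + 19·5 = 106, valid modulo lcm(19, 7) = 133: x ≡ 106 (mod 133).
  Combine with x ≡ 3 (mod 4); new modulus lcm = 532.
    Write x = 106 + 133·t and substitute into x ≡ 3 (mod 4): 133·t ≡ 3 − 106 = -103 (mod 4).
    Reduce coefficients mod 4: 1·t ≡ 1 (mod 4).
    So t ≡ 1 (mod 4).
    Then x = 106 + 133·1 = 239, valid modulo lcm(133, 4) = 532: x ≡ 239 (mod 532).
  Combine with x ≡ 2 (mod 3); new modulus lcm = 1596.
    Write x = 239 + 532·t and substitute into x ≡ 2 (mod 3): 532·t ≡ 2 − 239 = -237 (mod 3).
    Reduce coefficients mod 3: 1·t ≡ 0 (mod 3).
    So t ≡ 0 (mod 3).
    Then x = 239 + 532·0 = 239, valid modulo lcm(532, 3) = 1596: x ≡ 239 (mod 1596).
  Combine with x ≡ 7 (mod 17); new modulus lcm = 27132.
    Write x = 239 + 1596·t and substitute into x ≡ 7 (mod 17): 1596·t ≡ 7 − 239 = -232 (mod 17).
    Reduce coefficients mod 17: 15·t ≡ 6 (mod 17).
    The inverse of 15 mod 17 is 8 (since 15·8 = 120 = 7·17 + 1), so t ≡ 8·6 = 48 ≡ 14 (mod 17).
    Then x = 239 + 1596·14 = 22583, valid modulo lcm(1596, 17) = 27132: x ≡ 22583 (mod 27132).
Verify against each original: 22583 mod 19 = 11, 22583 mod 7 = 1, 22583 mod 4 = 3, 22583 mod 3 = 2, 22583 mod 17 = 7.

x ≡ 22583 (mod 27132).


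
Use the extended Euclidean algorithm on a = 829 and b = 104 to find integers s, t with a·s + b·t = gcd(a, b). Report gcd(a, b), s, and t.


Euclidean algorithm on (829, 104) — divide until remainder is 0:
  829 = 7 · 104 + 101
  104 = 1 · 101 + 3
  101 = 33 · 3 + 2
  3 = 1 · 2 + 1
  2 = 2 · 1 + 0
gcd(829, 104) = 1.
Track Bezout coefficients alongside the remainders: start with r₀ = 829 = a·1 + b·0 (s = 1, t = 0) and r₁ = 104 = a·0 + b·1 (s = 0, t = 1); each new remainder r_{k+1} = r_{k-1} − q_k·r_k inherits s_{k+1} = s_{k-1} − q_k·s_k, t_{k+1} = t_{k-1} − q_k·t_k, so r_k = a·s_k + b·t_k at every step:
  q = 7: r = 101, s = 1 − 7·0 = 1, t = 0 − 7·1 = -7  (check: 829·1 + 104·(-7) = 101)
  q = 1: r = 3, s = 0 − 1·1 = -1, t = 1 − 1·(-7) = 8  (check: 829·(-1) + 104·8 = 3)
  q = 33: r = 2, s = 1 − 33·(-1) = 34, t = -7 − 33·8 = -271  (check: 829·34 + 104·(-271) = 2)
  q = 1: r = 1, s = -1 − 1·34 = -35, t = 8 − 1·(-271) = 279  (check: 829·(-35) + 104·279 = 1)
The row with r = 1 (the gcd) gives the Bezout coefficients s = -35, t = 279.
Result: 829 · (-35) + 104 · (279) = 1.

gcd(829, 104) = 1; s = -35, t = 279 (check: 829·(-35) + 104·279 = 1).


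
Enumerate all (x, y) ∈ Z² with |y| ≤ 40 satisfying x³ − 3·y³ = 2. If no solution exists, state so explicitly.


The equation is x³ - 3y³ = 2. For fixed y, x³ = 3·y³ + 2, so a solution requires the RHS to be a perfect cube.
Strategy: iterate y from -40 to 40, compute RHS = 3·y³ + 2, and check whether it is a (positive or negative) perfect cube.
Check small values of y:
  y = 0: RHS = 2 is not a perfect cube.
  y = 1: RHS = 5 is not a perfect cube.
  y = -1: RHS = -1 = (-1)³ ⇒ x = -1 works.
  y = 2: RHS = 26 is not a perfect cube.
  y = -2: RHS = -22 is not a perfect cube.
  y = 3: RHS = 83 is not a perfect cube.
  y = -3: RHS = -79 is not a perfect cube.
Continuing the search up to |y| = 40 finds no further solutions beyond those listed.
Collected solutions: (-1, -1).

Solutions (with |y| ≤ 40): (-1, -1).


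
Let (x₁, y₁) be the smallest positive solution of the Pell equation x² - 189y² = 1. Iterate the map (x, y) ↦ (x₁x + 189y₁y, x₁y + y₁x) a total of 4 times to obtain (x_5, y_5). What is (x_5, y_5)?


Step 1: Find the fundamental solution (x₁, y₁) of x² - 189y² = 1.
  Expand √189 as a continued fraction. a₀ = ⌊√189⌋ = 13; iterate m_{k+1} = d_k·a_k − m_k, d_{k+1} = (189 − m_{k+1}²)/d_k, a_{k+1} = ⌊(a₀ + m_{k+1})/d_{k+1}⌋ (starting m₀ = 0, d₀ = 1), with convergents p_k = a_k·p_{k-1} + p_{k-2}, q_k = a_k·q_{k-1} + q_{k-2} (p₋₁ = 1, q₋₁ = 0):
  k = 0: a₀ = 13; p₀/q₀ = 13/1; p₀² − 189·q₀² = 169 − 189 = -20.
  k = 1: m = 13, d = 20, a = ⌊(13 + 13)/20⌋ = 1; p/q = (1·13 + 1)/(1·1 + 0) = 14/1; p² − 189·q² = 196 − 189 = 7.
  k = 2: m = 7, d = 7, a = ⌊(13 + 7)/7⌋ = 2; p/q = (2·14 + 13)/(2·1 + 1) = 41/3; p² − 189·q² = 1681 − 1701 = -20.
  k = 3: m = 7, d = 20, a = ⌊(13 + 7)/20⌋ = 1; p/q = (1·41 + 14)/(1·3 + 1) = 55/4; p² − 189·q² = 3025 − 3024 = 1.
  The first convergent with p² − 189·q² = 1 gives the fundamental solution (x₁, y₁) = (55, 4).
Step 2: Apply the recurrence (x_{n+1}, y_{n+1}) = (x₁x_n + 189y₁y_n, x₁y_n + y₁x_n) repeatedly.
  From (x_1, y_1) = (55, 4): x_2 = 55·55 + 189·4·4 = 6049; y_2 = 55·4 + 4·55 = 440.
  From (x_2, y_2) = (6049, 440): x_3 = 55·6049 + 189·4·440 = 665335; y_3 = 55·440 + 4·6049 = 48396.
  From (x_3, y_3) = (665335, 48396): x_4 = 55·665335 + 189·4·48396 = 73180801; y_4 = 55·48396 + 4·665335 = 5323120.
  From (x_4, y_4) = (73180801, 5323120): x_5 = 55·73180801 + 189·4·5323120 = 8049222775; y_5 = 55·5323120 + 4·73180801 = 585494804.
Step 3: Verify x_5² - 189·y_5² = 64789987281578700625 - 64789987281578700624 = 1 (should be 1). ✓

(x_1, y_1) = (55, 4); (x_5, y_5) = (8049222775, 585494804).


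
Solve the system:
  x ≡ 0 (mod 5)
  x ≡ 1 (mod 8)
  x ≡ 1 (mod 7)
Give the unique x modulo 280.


Moduli 5, 8, 7 are pairwise coprime; by CRT there is a unique solution modulo M = 5 · 8 · 7 = 280.
Solve pairwise, accumulating the modulus:
  Start with x ≡ 0 (mod 5).
  Combine with x ≡ 1 (mod 8): since gcd(5, 8) = 1, we get a unique residue mod 40.
    Write x = 0 + 5·t and substitute into x ≡ 1 (mod 8): 5·t ≡ 1 − 0 = 1 (mod 8).
    The inverse of 5 mod 8 is 5 (since 5·5 = 25 = 3·8 + 1), so t ≡ 5·1 = 5 ≡ 5 (mod 8).
    Then x = 0 + 5·5 = 25, valid modulo lcm(5, 8) = 40: x ≡ 25 (mod 40).
  Combine with x ≡ 1 (mod 7): since gcd(40, 7) = 1, we get a unique residue mod 280.
    Write x = 25 + 40·t and substitute into x ≡ 1 (mod 7): 40·t ≡ 1 − 25 = -24 (mod 7).
    Reduce coefficients mod 7: 5·t ≡ 4 (mod 7).
    The inverse of 5 mod 7 is 3 (since 5·3 = 15 = 2·7 + 1), so t ≡ 3·4 = 12 ≡ 5 (mod 7).
    Then x = 25 + 40·5 = 225, valid modulo lcm(40, 7) = 280: x ≡ 225 (mod 280).
Verify: 225 mod 5 = 0 ✓, 225 mod 8 = 1 ✓, 225 mod 7 = 1 ✓.

x ≡ 225 (mod 280).


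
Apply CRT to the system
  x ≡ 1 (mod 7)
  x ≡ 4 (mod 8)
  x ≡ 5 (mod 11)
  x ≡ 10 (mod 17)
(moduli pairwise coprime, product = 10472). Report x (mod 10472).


Product of moduli M = 7 · 8 · 11 · 17 = 10472.
Merge one congruence at a time:
  Start: x ≡ 1 (mod 7).
  Combine with x ≡ 4 (mod 8); new modulus lcm = 56.
    Write x = 1 + 7·t and substitute into x ≡ 4 (mod 8): 7·t ≡ 4 − 1 = 3 (mod 8).
    The inverse of 7 mod 8 is 7 (since 7·7 = 49 = 6·8 + 1), so t ≡ 7·3 = 21 ≡ 5 (mod 8).
    Then x = 1 + 7·5 = 36, valid modulo lcm(7, 8) = 56: x ≡ 36 (mod 56).
  Combine with x ≡ 5 (mod 11); new modulus lcm = 616.
    Write x = 36 + 56·t and substitute into x ≡ 5 (mod 11): 56·t ≡ 5 − 36 = -31 (mod 11).
    Reduce coefficients mod 11: 1·t ≡ 2 (mod 11).
    So t ≡ 2 (mod 11).
    Then x = 36 + 56·2 = 148, valid modulo lcm(56, 11) = 616: x ≡ 148 (mod 616).
  Combine with x ≡ 10 (mod 17); new modulus lcm = 10472.
    Write x = 148 + 616·t and substitute into x ≡ 10 (mod 17): 616·t ≡ 10 − 148 = -138 (mod 17).
    Reduce coefficients mod 17: 4·t ≡ 15 (mod 17).
    The inverse of 4 mod 17 is 13 (since 4·13 = 52 = 3·17 + 1), so t ≡ 13·15 = 195 ≡ 8 (mod 17).
    Then x = 148 + 616·8 = 5076, valid modulo lcm(616, 17) = 10472: x ≡ 5076 (mod 10472).
Verify against each original: 5076 mod 7 = 1, 5076 mod 8 = 4, 5076 mod 11 = 5, 5076 mod 17 = 10.

x ≡ 5076 (mod 10472).


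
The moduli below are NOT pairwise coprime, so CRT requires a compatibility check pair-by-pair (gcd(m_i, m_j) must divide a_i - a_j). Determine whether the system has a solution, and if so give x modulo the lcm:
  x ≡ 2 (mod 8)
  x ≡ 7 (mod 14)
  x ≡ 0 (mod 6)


Moduli 8, 14, 6 are not pairwise coprime, so CRT works modulo lcm(m_i) when all pairwise compatibility conditions hold.
Pairwise compatibility: gcd(m_i, m_j) must divide a_i - a_j for every pair.
Merge one congruence at a time:
  Start: x ≡ 2 (mod 8).
  Combine with x ≡ 7 (mod 14): gcd(8, 14) = 2, and 7 - 2 = 5 is NOT divisible by 2.
    ⇒ system is inconsistent (no integer solution).

No solution (the system is inconsistent).


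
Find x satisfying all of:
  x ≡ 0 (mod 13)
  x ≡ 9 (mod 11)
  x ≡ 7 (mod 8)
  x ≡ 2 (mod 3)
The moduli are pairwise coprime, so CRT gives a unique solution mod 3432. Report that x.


Product of moduli M = 13 · 11 · 8 · 3 = 3432.
Merge one congruence at a time:
  Start: x ≡ 0 (mod 13).
  Combine with x ≡ 9 (mod 11); new modulus lcm = 143.
    Write x = 0 + 13·t and substitute into x ≡ 9 (mod 11): 13·t ≡ 9 − 0 = 9 (mod 11).
    Reduce coefficients mod 11: 2·t ≡ 9 (mod 11).
    The inverse of 2 mod 11 is 6 (since 2·6 = 12 = 1·11 + 1), so t ≡ 6·9 = 54 ≡ 10 (mod 11).
    Then x = 0 + 13·10 = 130, valid modulo lcm(13, 11) = 143: x ≡ 130 (mod 143).
  Combine with x ≡ 7 (mod 8); new modulus lcm = 1144.
    Write x = 130 + 143·t and substitute into x ≡ 7 (mod 8): 143·t ≡ 7 − 130 = -123 (mod 8).
    Reduce coefficients mod 8: 7·t ≡ 5 (mod 8).
    The inverse of 7 mod 8 is 7 (since 7·7 = 49 = 6·8 + 1), so t ≡ 7·5 = 35 ≡ 3 (mod 8).
    Then x = 130 + 143·3 = 559, valid modulo lcm(143, 8) = 1144: x ≡ 559 (mod 1144).
  Combine with x ≡ 2 (mod 3); new modulus lcm = 3432.
    Write x = 559 + 1144·t and substitute into x ≡ 2 (mod 3): 1144·t ≡ 2 − 559 = -557 (mod 3).
    Reduce coefficients mod 3: 1·t ≡ 1 (mod 3).
    So t ≡ 1 (mod 3).
    Then x = 559 + 1144·1 = 1703, valid modulo lcm(1144, 3) = 3432: x ≡ 1703 (mod 3432).
Verify against each original: 1703 mod 13 = 0, 1703 mod 11 = 9, 1703 mod 8 = 7, 1703 mod 3 = 2.

x ≡ 1703 (mod 3432).


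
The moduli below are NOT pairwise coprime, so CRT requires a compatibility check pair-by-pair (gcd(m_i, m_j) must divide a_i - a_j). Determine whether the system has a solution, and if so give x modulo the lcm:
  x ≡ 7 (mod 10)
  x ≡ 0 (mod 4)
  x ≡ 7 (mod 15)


Moduli 10, 4, 15 are not pairwise coprime, so CRT works modulo lcm(m_i) when all pairwise compatibility conditions hold.
Pairwise compatibility: gcd(m_i, m_j) must divide a_i - a_j for every pair.
Merge one congruence at a time:
  Start: x ≡ 7 (mod 10).
  Combine with x ≡ 0 (mod 4): gcd(10, 4) = 2, and 0 - 7 = -7 is NOT divisible by 2.
    ⇒ system is inconsistent (no integer solution).

No solution (the system is inconsistent).


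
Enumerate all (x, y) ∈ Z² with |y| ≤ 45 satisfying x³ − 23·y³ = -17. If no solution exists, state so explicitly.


The equation is x³ - 23y³ = -17. For fixed y, x³ = 23·y³ − 17, so a solution requires the RHS to be a perfect cube.
Strategy: iterate y from -45 to 45, compute RHS = 23·y³ − 17, and check whether it is a (positive or negative) perfect cube.
Check small values of y:
  y = 0: RHS = -17 is not a perfect cube.
  y = 1: RHS = 6 is not a perfect cube.
  y = -1: RHS = -40 is not a perfect cube.
  y = 2: RHS = 167 is not a perfect cube.
  y = -2: RHS = -201 is not a perfect cube.
  y = 3: RHS = 604 is not a perfect cube.
  y = -3: RHS = -638 is not a perfect cube.
Continuing the search up to |y| = 45 finds no solutions either.
No (x, y) in the scanned range satisfies the equation.

No integer solutions with |y| ≤ 45.


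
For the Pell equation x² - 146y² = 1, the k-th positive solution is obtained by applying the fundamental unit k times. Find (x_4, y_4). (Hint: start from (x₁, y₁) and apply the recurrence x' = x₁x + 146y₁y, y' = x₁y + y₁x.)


Step 1: Find the fundamental solution (x₁, y₁) of x² - 146y² = 1.
  Expand √146 as a continued fraction. a₀ = ⌊√146⌋ = 12; iterate m_{k+1} = d_k·a_k − m_k, d_{k+1} = (146 − m_{k+1}²)/d_k, a_{k+1} = ⌊(a₀ + m_{k+1})/d_{k+1}⌋ (starting m₀ = 0, d₀ = 1), with convergents p_k = a_k·p_{k-1} + p_{k-2}, q_k = a_k·q_{k-1} + q_{k-2} (p₋₁ = 1, q₋₁ = 0):
  k = 0: a₀ = 12; p₀/q₀ = 12/1; p₀² − 146·q₀² = 144 − 146 = -2.
  k = 1: m = 12, d = 2, a = ⌊(12 + 12)/2⌋ = 12; p/q = (12·12 + 1)/(12·1 + 0) = 145/12; p² − 146·q² = 21025 − 21024 = 1.
  The first convergent with p² − 146·q² = 1 gives the fundamental solution (x₁, y₁) = (145, 12).
Step 2: Apply the recurrence (x_{n+1}, y_{n+1}) = (x₁x_n + 146y₁y_n, x₁y_n + y₁x_n) repeatedly.
  From (x_1, y_1) = (145, 12): x_2 = 145·145 + 146·12·12 = 42049; y_2 = 145·12 + 12·145 = 3480.
  From (x_2, y_2) = (42049, 3480): x_3 = 145·42049 + 146·12·3480 = 12194065; y_3 = 145·3480 + 12·42049 = 1009188.
  From (x_3, y_3) = (12194065, 1009188): x_4 = 145·12194065 + 146·12·1009188 = 3536236801; y_4 = 145·1009188 + 12·12194065 = 292661040.
Step 3: Verify x_4² - 146·y_4² = 12504970712746713601 - 12504970712746713600 = 1 (should be 1). ✓

(x_1, y_1) = (145, 12); (x_4, y_4) = (3536236801, 292661040).


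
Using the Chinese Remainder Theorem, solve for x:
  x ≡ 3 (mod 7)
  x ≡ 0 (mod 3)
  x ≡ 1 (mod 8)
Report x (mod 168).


Moduli 7, 3, 8 are pairwise coprime; by CRT there is a unique solution modulo M = 7 · 3 · 8 = 168.
Solve pairwise, accumulating the modulus:
  Start with x ≡ 3 (mod 7).
  Combine with x ≡ 0 (mod 3): since gcd(7, 3) = 1, we get a unique residue mod 21.
    Write x = 3 + 7·t and substitute into x ≡ 0 (mod 3): 7·t ≡ 0 − 3 = -3 (mod 3).
    Reduce coefficients mod 3: 1·t ≡ 0 (mod 3).
    So t ≡ 0 (mod 3).
    Then x = 3 + 7·0 = 3, valid modulo lcm(7, 3) = 21: x ≡ 3 (mod 21).
  Combine with x ≡ 1 (mod 8): since gcd(21, 8) = 1, we get a unique residue mod 168.
    Write x = 3 + 21·t and substitute into x ≡ 1 (mod 8): 21·t ≡ 1 − 3 = -2 (mod 8).
    Reduce coefficients mod 8: 5·t ≡ 6 (mod 8).
    The inverse of 5 mod 8 is 5 (since 5·5 = 25 = 3·8 + 1), so t ≡ 5·6 = 30 ≡ 6 (mod 8).
    Then x = 3 + 21·6 = 129, valid modulo lcm(21, 8) = 168: x ≡ 129 (mod 168).
Verify: 129 mod 7 = 3 ✓, 129 mod 3 = 0 ✓, 129 mod 8 = 1 ✓.

x ≡ 129 (mod 168).


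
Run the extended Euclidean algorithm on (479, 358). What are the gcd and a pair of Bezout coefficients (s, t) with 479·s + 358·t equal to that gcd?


Euclidean algorithm on (479, 358) — divide until remainder is 0:
  479 = 1 · 358 + 121
  358 = 2 · 121 + 116
  121 = 1 · 116 + 5
  116 = 23 · 5 + 1
  5 = 5 · 1 + 0
gcd(479, 358) = 1.
Track Bezout coefficients alongside the remainders: start with r₀ = 479 = a·1 + b·0 (s = 1, t = 0) and r₁ = 358 = a·0 + b·1 (s = 0, t = 1); each new remainder r_{k+1} = r_{k-1} − q_k·r_k inherits s_{k+1} = s_{k-1} − q_k·s_k, t_{k+1} = t_{k-1} − q_k·t_k, so r_k = a·s_k + b·t_k at every step:
  q = 1: r = 121, s = 1 − 1·0 = 1, t = 0 − 1·1 = -1  (check: 479·1 + 358·(-1) = 121)
  q = 2: r = 116, s = 0 − 2·1 = -2, t = 1 − 2·(-1) = 3  (check: 479·(-2) + 358·3 = 116)
  q = 1: r = 5, s = 1 − 1·(-2) = 3, t = -1 − 1·3 = -4  (check: 479·3 + 358·(-4) = 5)
  q = 23: r = 1, s = -2 − 23·3 = -71, t = 3 − 23·(-4) = 95  (check: 479·(-71) + 358·95 = 1)
The row with r = 1 (the gcd) gives the Bezout coefficients s = -71, t = 95.
Result: 479 · (-71) + 358 · (95) = 1.

gcd(479, 358) = 1; s = -71, t = 95 (check: 479·(-71) + 358·95 = 1).


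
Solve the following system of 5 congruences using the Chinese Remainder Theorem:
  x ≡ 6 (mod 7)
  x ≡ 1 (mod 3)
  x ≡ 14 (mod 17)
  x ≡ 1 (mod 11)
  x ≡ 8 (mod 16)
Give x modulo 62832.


Product of moduli M = 7 · 3 · 17 · 11 · 16 = 62832.
Merge one congruence at a time:
  Start: x ≡ 6 (mod 7).
  Combine with x ≡ 1 (mod 3); new modulus lcm = 21.
    Write x = 6 + 7·t and substitute into x ≡ 1 (mod 3): 7·t ≡ 1 − 6 = -5 (mod 3).
    Reduce coefficients mod 3: 1·t ≡ 1 (mod 3).
    So t ≡ 1 (mod 3).
    Then x = 6 + 7·1 = 13, valid modulo lcm(7, 3) = 21: x ≡ 13 (mod 21).
  Combine with x ≡ 14 (mod 17); new modulus lcm = 357.
    Write x = 13 + 21·t and substitute into x ≡ 14 (mod 17): 21·t ≡ 14 − 13 = 1 (mod 17).
    Reduce coefficients mod 17: 4·t ≡ 1 (mod 17).
    The inverse of 4 mod 17 is 13 (since 4·13 = 52 = 3·17 + 1), so t ≡ 13·1 = 13 ≡ 13 (mod 17).
    Then x = 13 + 21·13 = 286, valid modulo lcm(21, 17) = 357: x ≡ 286 (mod 357).
  Combine with x ≡ 1 (mod 11); new modulus lcm = 3927.
    Write x = 286 + 357·t and substitute into x ≡ 1 (mod 11): 357·t ≡ 1 − 286 = -285 (mod 11).
    Reduce coefficients mod 11: 5·t ≡ 1 (mod 11).
    The inverse of 5 mod 11 is 9 (since 5·9 = 45 = 4·11 + 1), so t ≡ 9·1 = 9 ≡ 9 (mod 11).
    Then x = 286 + 357·9 = 3499, valid modulo lcm(357, 11) = 3927: x ≡ 3499 (mod 3927).
  Combine with x ≡ 8 (mod 16); new modulus lcm = 62832.
    Write x = 3499 + 3927·t and substitute into x ≡ 8 (mod 16): 3927·t ≡ 8 − 3499 = -3491 (mod 16).
    Reduce coefficients mod 16: 7·t ≡ 13 (mod 16).
    The inverse of 7 mod 16 is 7 (since 7·7 = 49 = 3·16 + 1), so t ≡ 7·13 = 91 ≡ 11 (mod 16).
    Then x = 3499 + 3927·11 = 46696, valid modulo lcm(3927, 16) = 62832: x ≡ 46696 (mod 62832).
Verify against each original: 46696 mod 7 = 6, 46696 mod 3 = 1, 46696 mod 17 = 14, 46696 mod 11 = 1, 46696 mod 16 = 8.

x ≡ 46696 (mod 62832).


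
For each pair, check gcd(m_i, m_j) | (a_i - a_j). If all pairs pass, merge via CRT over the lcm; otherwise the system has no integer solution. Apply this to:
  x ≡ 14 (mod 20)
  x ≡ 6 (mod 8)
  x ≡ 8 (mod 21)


Moduli 20, 8, 21 are not pairwise coprime, so CRT works modulo lcm(m_i) when all pairwise compatibility conditions hold.
Pairwise compatibility: gcd(m_i, m_j) must divide a_i - a_j for every pair.
Merge one congruence at a time:
  Start: x ≡ 14 (mod 20).
  Combine with x ≡ 6 (mod 8): gcd(20, 8) = 4; 6 - 14 = -8, which IS divisible by 4, so compatible.
    Write x = 14 + 20·t and substitute into x ≡ 6 (mod 8): 20·t ≡ 6 − 14 = -8 (mod 8).
    Divide the congruence (and modulus) by g = 4: 5·t ≡ -2 (mod 2).
    Reduce coefficients mod 2: 1·t ≡ 0 (mod 2).
    So t ≡ 0 (mod 2).
    Then x = 14 + 20·0 = 14, valid modulo lcm(20, 8) = 40: x ≡ 14 (mod 40).
  Combine with x ≡ 8 (mod 21): gcd(40, 21) = 1; 8 - 14 = -6, which IS divisible by 1, so compatible.
    Write x = 14 + 40·t and substitute into x ≡ 8 (mod 21): 40·t ≡ 8 − 14 = -6 (mod 21).
    Reduce coefficients mod 21: 19·t ≡ 15 (mod 21).
    The inverse of 19 mod 21 is 10 (since 19·10 = 190 = 9·21 + 1), so t ≡ 10·15 = 150 ≡ 3 (mod 21).
    Then x = 14 + 40·3 = 134, valid modulo lcm(40, 21) = 840: x ≡ 134 (mod 840).
Verify: 134 mod 20 = 14, 134 mod 8 = 6, 134 mod 21 = 8.

x ≡ 134 (mod 840).


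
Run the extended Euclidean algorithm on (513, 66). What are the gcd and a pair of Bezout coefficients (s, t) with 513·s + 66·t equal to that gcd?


Euclidean algorithm on (513, 66) — divide until remainder is 0:
  513 = 7 · 66 + 51
  66 = 1 · 51 + 15
  51 = 3 · 15 + 6
  15 = 2 · 6 + 3
  6 = 2 · 3 + 0
gcd(513, 66) = 3.
Track Bezout coefficients alongside the remainders: start with r₀ = 513 = a·1 + b·0 (s = 1, t = 0) and r₁ = 66 = a·0 + b·1 (s = 0, t = 1); each new remainder r_{k+1} = r_{k-1} − q_k·r_k inherits s_{k+1} = s_{k-1} − q_k·s_k, t_{k+1} = t_{k-1} − q_k·t_k, so r_k = a·s_k + b·t_k at every step:
  q = 7: r = 51, s = 1 − 7·0 = 1, t = 0 − 7·1 = -7  (check: 513·1 + 66·(-7) = 51)
  q = 1: r = 15, s = 0 − 1·1 = -1, t = 1 − 1·(-7) = 8  (check: 513·(-1) + 66·8 = 15)
  q = 3: r = 6, s = 1 − 3·(-1) = 4, t = -7 − 3·8 = -31  (check: 513·4 + 66·(-31) = 6)
  q = 2: r = 3, s = -1 − 2·4 = -9, t = 8 − 2·(-31) = 70  (check: 513·(-9) + 66·70 = 3)
The row with r = 3 (the gcd) gives the Bezout coefficients s = -9, t = 70.
Result: 513 · (-9) + 66 · (70) = 3.

gcd(513, 66) = 3; s = -9, t = 70 (check: 513·(-9) + 66·70 = 3).


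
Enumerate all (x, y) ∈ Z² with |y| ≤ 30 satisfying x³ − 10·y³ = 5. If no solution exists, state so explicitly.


The equation is x³ - 10y³ = 5. For fixed y, x³ = 10·y³ + 5, so a solution requires the RHS to be a perfect cube.
Strategy: iterate y from -30 to 30, compute RHS = 10·y³ + 5, and check whether it is a (positive or negative) perfect cube.
Check small values of y:
  y = 0: RHS = 5 is not a perfect cube.
  y = 1: RHS = 15 is not a perfect cube.
  y = -1: RHS = -5 is not a perfect cube.
  y = 2: RHS = 85 is not a perfect cube.
  y = -2: RHS = -75 is not a perfect cube.
  y = 3: RHS = 275 is not a perfect cube.
  y = -3: RHS = -265 is not a perfect cube.
Continuing the search up to |y| = 30 finds no solutions either.
No (x, y) in the scanned range satisfies the equation.

No integer solutions with |y| ≤ 30.


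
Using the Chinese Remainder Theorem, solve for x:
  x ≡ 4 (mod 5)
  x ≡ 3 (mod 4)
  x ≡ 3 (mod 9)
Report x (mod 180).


Moduli 5, 4, 9 are pairwise coprime; by CRT there is a unique solution modulo M = 5 · 4 · 9 = 180.
Solve pairwise, accumulating the modulus:
  Start with x ≡ 4 (mod 5).
  Combine with x ≡ 3 (mod 4): since gcd(5, 4) = 1, we get a unique residue mod 20.
    Write x = 4 + 5·t and substitute into x ≡ 3 (mod 4): 5·t ≡ 3 − 4 = -1 (mod 4).
    Reduce coefficients mod 4: 1·t ≡ 3 (mod 4).
    So t ≡ 3 (mod 4).
    Then x = 4 + 5·3 = 19, valid modulo lcm(5, 4) = 20: x ≡ 19 (mod 20).
  Combine with x ≡ 3 (mod 9): since gcd(20, 9) = 1, we get a unique residue mod 180.
    Write x = 19 + 20·t and substitute into x ≡ 3 (mod 9): 20·t ≡ 3 − 19 = -16 (mod 9).
    Reduce coefficients mod 9: 2·t ≡ 2 (mod 9).
    The inverse of 2 mod 9 is 5 (since 2·5 = 10 = 1·9 + 1), so t ≡ 5·2 = 10 ≡ 1 (mod 9).
    Then x = 19 + 20·1 = 39, valid modulo lcm(20, 9) = 180: x ≡ 39 (mod 180).
Verify: 39 mod 5 = 4 ✓, 39 mod 4 = 3 ✓, 39 mod 9 = 3 ✓.

x ≡ 39 (mod 180).


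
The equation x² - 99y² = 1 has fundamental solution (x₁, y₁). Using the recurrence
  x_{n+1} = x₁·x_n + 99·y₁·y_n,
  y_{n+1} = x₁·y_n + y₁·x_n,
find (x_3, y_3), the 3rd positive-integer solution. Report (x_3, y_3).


Step 1: Find the fundamental solution (x₁, y₁) of x² - 99y² = 1.
  Expand √99 as a continued fraction. a₀ = ⌊√99⌋ = 9; iterate m_{k+1} = d_k·a_k − m_k, d_{k+1} = (99 − m_{k+1}²)/d_k, a_{k+1} = ⌊(a₀ + m_{k+1})/d_{k+1}⌋ (starting m₀ = 0, d₀ = 1), with convergents p_k = a_k·p_{k-1} + p_{k-2}, q_k = a_k·q_{k-1} + q_{k-2} (p₋₁ = 1, q₋₁ = 0):
  k = 0: a₀ = 9; p₀/q₀ = 9/1; p₀² − 99·q₀² = 81 − 99 = -18.
  k = 1: m = 9, d = 18, a = ⌊(9 + 9)/18⌋ = 1; p/q = (1·9 + 1)/(1·1 + 0) = 10/1; p² − 99·q² = 100 − 99 = 1.
  The first convergent with p² − 99·q² = 1 gives the fundamental solution (x₁, y₁) = (10, 1).
Step 2: Apply the recurrence (x_{n+1}, y_{n+1}) = (x₁x_n + 99y₁y_n, x₁y_n + y₁x_n) repeatedly.
  From (x_1, y_1) = (10, 1): x_2 = 10·10 + 99·1·1 = 199; y_2 = 10·1 + 1·10 = 20.
  From (x_2, y_2) = (199, 20): x_3 = 10·199 + 99·1·20 = 3970; y_3 = 10·20 + 1·199 = 399.
Step 3: Verify x_3² - 99·y_3² = 15760900 - 15760899 = 1 (should be 1). ✓

(x_1, y_1) = (10, 1); (x_3, y_3) = (3970, 399).


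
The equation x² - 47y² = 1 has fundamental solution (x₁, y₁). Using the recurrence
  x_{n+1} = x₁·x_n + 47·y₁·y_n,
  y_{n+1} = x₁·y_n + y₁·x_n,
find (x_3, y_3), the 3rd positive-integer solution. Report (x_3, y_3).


Step 1: Find the fundamental solution (x₁, y₁) of x² - 47y² = 1.
  Expand √47 as a continued fraction. a₀ = ⌊√47⌋ = 6; iterate m_{k+1} = d_k·a_k − m_k, d_{k+1} = (47 − m_{k+1}²)/d_k, a_{k+1} = ⌊(a₀ + m_{k+1})/d_{k+1}⌋ (starting m₀ = 0, d₀ = 1), with convergents p_k = a_k·p_{k-1} + p_{k-2}, q_k = a_k·q_{k-1} + q_{k-2} (p₋₁ = 1, q₋₁ = 0):
  k = 0: a₀ = 6; p₀/q₀ = 6/1; p₀² − 47·q₀² = 36 − 47 = -11.
  k = 1: m = 6, d = 11, a = ⌊(6 + 6)/11⌋ = 1; p/q = (1·6 + 1)/(1·1 + 0) = 7/1; p² − 47·q² = 49 − 47 = 2.
  k = 2: m = 5, d = 2, a = ⌊(6 + 5)/2⌋ = 5; p/q = (5·7 + 6)/(5·1 + 1) = 41/6; p² − 47·q² = 1681 − 1692 = -11.
  k = 3: m = 5, d = 11, a = ⌊(6 + 5)/11⌋ = 1; p/q = (1·41 + 7)/(1·6 + 1) = 48/7; p² − 47·q² = 2304 − 2303 = 1.
  The first convergent with p² − 47·q² = 1 gives the fundamental solution (x₁, y₁) = (48, 7).
Step 2: Apply the recurrence (x_{n+1}, y_{n+1}) = (x₁x_n + 47y₁y_n, x₁y_n + y₁x_n) repeatedly.
  From (x_1, y_1) = (48, 7): x_2 = 48·48 + 47·7·7 = 4607; y_2 = 48·7 + 7·48 = 672.
  From (x_2, y_2) = (4607, 672): x_3 = 48·4607 + 47·7·672 = 442224; y_3 = 48·672 + 7·4607 = 64505.
Step 3: Verify x_3² - 47·y_3² = 195562066176 - 195562066175 = 1 (should be 1). ✓

(x_1, y_1) = (48, 7); (x_3, y_3) = (442224, 64505).


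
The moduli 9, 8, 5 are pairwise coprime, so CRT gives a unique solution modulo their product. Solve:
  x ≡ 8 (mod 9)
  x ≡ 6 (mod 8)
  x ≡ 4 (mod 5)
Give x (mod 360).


Moduli 9, 8, 5 are pairwise coprime; by CRT there is a unique solution modulo M = 9 · 8 · 5 = 360.
Solve pairwise, accumulating the modulus:
  Start with x ≡ 8 (mod 9).
  Combine with x ≡ 6 (mod 8): since gcd(9, 8) = 1, we get a unique residue mod 72.
    Write x = 8 + 9·t and substitute into x ≡ 6 (mod 8): 9·t ≡ 6 − 8 = -2 (mod 8).
    Reduce coefficients mod 8: 1·t ≡ 6 (mod 8).
    So t ≡ 6 (mod 8).
    Then x = 8 + 9·6 = 62, valid modulo lcm(9, 8) = 72: x ≡ 62 (mod 72).
  Combine with x ≡ 4 (mod 5): since gcd(72, 5) = 1, we get a unique residue mod 360.
    Write x = 62 + 72·t and substitute into x ≡ 4 (mod 5): 72·t ≡ 4 − 62 = -58 (mod 5).
    Reduce coefficients mod 5: 2·t ≡ 2 (mod 5).
    The inverse of 2 mod 5 is 3 (since 2·3 = 6 = 1·5 + 1), so t ≡ 3·2 = 6 ≡ 1 (mod 5).
    Then x = 62 + 72·1 = 134, valid modulo lcm(72, 5) = 360: x ≡ 134 (mod 360).
Verify: 134 mod 9 = 8 ✓, 134 mod 8 = 6 ✓, 134 mod 5 = 4 ✓.

x ≡ 134 (mod 360).


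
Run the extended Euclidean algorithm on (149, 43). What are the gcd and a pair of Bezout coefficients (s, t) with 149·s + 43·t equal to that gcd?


Euclidean algorithm on (149, 43) — divide until remainder is 0:
  149 = 3 · 43 + 20
  43 = 2 · 20 + 3
  20 = 6 · 3 + 2
  3 = 1 · 2 + 1
  2 = 2 · 1 + 0
gcd(149, 43) = 1.
Track Bezout coefficients alongside the remainders: start with r₀ = 149 = a·1 + b·0 (s = 1, t = 0) and r₁ = 43 = a·0 + b·1 (s = 0, t = 1); each new remainder r_{k+1} = r_{k-1} − q_k·r_k inherits s_{k+1} = s_{k-1} − q_k·s_k, t_{k+1} = t_{k-1} − q_k·t_k, so r_k = a·s_k + b·t_k at every step:
  q = 3: r = 20, s = 1 − 3·0 = 1, t = 0 − 3·1 = -3  (check: 149·1 + 43·(-3) = 20)
  q = 2: r = 3, s = 0 − 2·1 = -2, t = 1 − 2·(-3) = 7  (check: 149·(-2) + 43·7 = 3)
  q = 6: r = 2, s = 1 − 6·(-2) = 13, t = -3 − 6·7 = -45  (check: 149·13 + 43·(-45) = 2)
  q = 1: r = 1, s = -2 − 1·13 = -15, t = 7 − 1·(-45) = 52  (check: 149·(-15) + 43·52 = 1)
The row with r = 1 (the gcd) gives the Bezout coefficients s = -15, t = 52.
Result: 149 · (-15) + 43 · (52) = 1.

gcd(149, 43) = 1; s = -15, t = 52 (check: 149·(-15) + 43·52 = 1).


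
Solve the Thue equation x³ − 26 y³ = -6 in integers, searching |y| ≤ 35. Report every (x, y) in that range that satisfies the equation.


The equation is x³ - 26y³ = -6. For fixed y, x³ = 26·y³ − 6, so a solution requires the RHS to be a perfect cube.
Strategy: iterate y from -35 to 35, compute RHS = 26·y³ − 6, and check whether it is a (positive or negative) perfect cube.
Check small values of y:
  y = 0: RHS = -6 is not a perfect cube.
  y = 1: RHS = 20 is not a perfect cube.
  y = -1: RHS = -32 is not a perfect cube.
  y = 2: RHS = 202 is not a perfect cube.
  y = -2: RHS = -214 is not a perfect cube.
  y = 3: RHS = 696 is not a perfect cube.
  y = -3: RHS = -708 is not a perfect cube.
Continuing the search up to |y| = 35 finds no solutions either.
No (x, y) in the scanned range satisfies the equation.

No integer solutions with |y| ≤ 35.


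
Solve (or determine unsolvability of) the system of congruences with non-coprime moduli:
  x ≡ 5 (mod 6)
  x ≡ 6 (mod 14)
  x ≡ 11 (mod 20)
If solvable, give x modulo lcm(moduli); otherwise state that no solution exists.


Moduli 6, 14, 20 are not pairwise coprime, so CRT works modulo lcm(m_i) when all pairwise compatibility conditions hold.
Pairwise compatibility: gcd(m_i, m_j) must divide a_i - a_j for every pair.
Merge one congruence at a time:
  Start: x ≡ 5 (mod 6).
  Combine with x ≡ 6 (mod 14): gcd(6, 14) = 2, and 6 - 5 = 1 is NOT divisible by 2.
    ⇒ system is inconsistent (no integer solution).

No solution (the system is inconsistent).


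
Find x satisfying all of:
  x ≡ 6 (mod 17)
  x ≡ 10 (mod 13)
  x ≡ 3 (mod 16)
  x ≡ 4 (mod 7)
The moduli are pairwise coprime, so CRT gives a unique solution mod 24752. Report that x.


Product of moduli M = 17 · 13 · 16 · 7 = 24752.
Merge one congruence at a time:
  Start: x ≡ 6 (mod 17).
  Combine with x ≡ 10 (mod 13); new modulus lcm = 221.
    Write x = 6 + 17·t and substitute into x ≡ 10 (mod 13): 17·t ≡ 10 − 6 = 4 (mod 13).
    Reduce coefficients mod 13: 4·t ≡ 4 (mod 13).
    The inverse of 4 mod 13 is 10 (since 4·10 = 40 = 3·13 + 1), so t ≡ 10·4 = 40 ≡ 1 (mod 13).
    Then x = 6 + 17·1 = 23, valid modulo lcm(17, 13) = 221: x ≡ 23 (mod 221).
  Combine with x ≡ 3 (mod 16); new modulus lcm = 3536.
    Write x = 23 + 221·t and substitute into x ≡ 3 (mod 16): 221·t ≡ 3 − 23 = -20 (mod 16).
    Reduce coefficients mod 16: 13·t ≡ 12 (mod 16).
    The inverse of 13 mod 16 is 5 (since 13·5 = 65 = 4·16 + 1), so t ≡ 5·12 = 60 ≡ 12 (mod 16).
    Then x = 23 + 221·12 = 2675, valid modulo lcm(221, 16) = 3536: x ≡ 2675 (mod 3536).
  Combine with x ≡ 4 (mod 7); new modulus lcm = 24752.
    Write x = 2675 + 3536·t and substitute into x ≡ 4 (mod 7): 3536·t ≡ 4 − 2675 = -2671 (mod 7).
    Reduce coefficients mod 7: 1·t ≡ 3 (mod 7).
    So t ≡ 3 (mod 7).
    Then x = 2675 + 3536·3 = 13283, valid modulo lcm(3536, 7) = 24752: x ≡ 13283 (mod 24752).
Verify against each original: 13283 mod 17 = 6, 13283 mod 13 = 10, 13283 mod 16 = 3, 13283 mod 7 = 4.

x ≡ 13283 (mod 24752).
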